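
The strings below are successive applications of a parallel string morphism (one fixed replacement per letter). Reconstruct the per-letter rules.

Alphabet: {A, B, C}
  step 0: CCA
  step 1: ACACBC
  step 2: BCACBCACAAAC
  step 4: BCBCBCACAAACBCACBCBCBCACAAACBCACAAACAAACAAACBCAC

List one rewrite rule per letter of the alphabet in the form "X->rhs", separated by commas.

A->BC, B->AA, C->AC

  step 1 ⇒ step 2: ACACBC ⇒ BC·AC·BC·AC·AA·AC
    A ↦ BC
    B ↦ AA
    C ↦ AC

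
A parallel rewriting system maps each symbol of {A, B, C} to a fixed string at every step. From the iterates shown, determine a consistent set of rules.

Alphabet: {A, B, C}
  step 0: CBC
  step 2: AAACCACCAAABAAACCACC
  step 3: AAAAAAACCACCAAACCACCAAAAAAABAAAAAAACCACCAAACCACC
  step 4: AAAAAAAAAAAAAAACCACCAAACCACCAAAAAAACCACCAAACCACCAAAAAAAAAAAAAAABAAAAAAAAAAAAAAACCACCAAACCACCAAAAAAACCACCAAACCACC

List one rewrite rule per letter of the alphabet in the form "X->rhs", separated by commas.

  step 3 ⇒ step 4: AAAAAAACCACCAAACCACCAAAAAAABAAAAAAACCACCAAACCACC ⇒ AA·AA·AA·AA·AA·AA·AA·ACC·ACC·AA·ACC·ACC·AA·AA·AA·ACC·ACC·AA·ACC·ACC·AA·AA·AA·AA·AA·AA·AA·AB·AA·AA·AA·AA·AA·AA·AA·ACC·ACC·AA·ACC·ACC·AA·AA·AA·ACC·ACC·AA·ACC·ACC
    A ↦ AA
    B ↦ AB
    C ↦ ACC

A->AA, B->AB, C->ACC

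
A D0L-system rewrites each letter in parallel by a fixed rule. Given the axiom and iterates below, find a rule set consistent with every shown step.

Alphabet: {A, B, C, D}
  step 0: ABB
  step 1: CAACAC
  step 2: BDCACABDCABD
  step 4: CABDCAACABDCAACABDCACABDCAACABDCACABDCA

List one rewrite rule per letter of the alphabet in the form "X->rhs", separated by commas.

A->CA, B->AC, C->BD, D->A

  step 1 ⇒ step 2: CAACAC ⇒ BD·CA·CA·BD·CA·BD
    A ↦ CA
    C ↦ BD
  step 0 ⇒ step 1: ABB ⇒ CA·AC·AC
    B ↦ AC
    D ↦ A  (constrained at step 2)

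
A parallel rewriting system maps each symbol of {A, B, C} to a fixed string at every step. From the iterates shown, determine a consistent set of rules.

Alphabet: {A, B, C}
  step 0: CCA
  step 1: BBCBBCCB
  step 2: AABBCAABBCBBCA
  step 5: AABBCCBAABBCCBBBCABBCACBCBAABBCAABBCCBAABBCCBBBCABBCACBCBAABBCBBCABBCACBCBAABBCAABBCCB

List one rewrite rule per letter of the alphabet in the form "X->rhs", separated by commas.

A->CB, B->A, C->BBC

  step 1 ⇒ step 2: BBCBBCCB ⇒ A·A·BBC·A·A·BBC·BBC·A
    B ↦ A
    C ↦ BBC
  step 0 ⇒ step 1: CCA ⇒ BBC·BBC·CB
    A ↦ CB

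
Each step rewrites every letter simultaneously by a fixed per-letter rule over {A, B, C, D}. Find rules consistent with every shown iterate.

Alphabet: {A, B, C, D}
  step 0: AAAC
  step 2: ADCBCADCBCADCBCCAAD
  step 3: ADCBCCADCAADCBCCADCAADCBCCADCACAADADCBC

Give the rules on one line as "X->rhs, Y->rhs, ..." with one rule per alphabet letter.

  step 2 ⇒ step 3: ADCBCADCBCADCBCCAAD ⇒ AD·CBC·CA·D·CA·AD·CBC·CA·D·CA·AD·CBC·CA·D·CA·CA·AD·AD·CBC
    A ↦ AD
    B ↦ D
    C ↦ CA
    D ↦ CBC

A->AD, B->D, C->CA, D->CBC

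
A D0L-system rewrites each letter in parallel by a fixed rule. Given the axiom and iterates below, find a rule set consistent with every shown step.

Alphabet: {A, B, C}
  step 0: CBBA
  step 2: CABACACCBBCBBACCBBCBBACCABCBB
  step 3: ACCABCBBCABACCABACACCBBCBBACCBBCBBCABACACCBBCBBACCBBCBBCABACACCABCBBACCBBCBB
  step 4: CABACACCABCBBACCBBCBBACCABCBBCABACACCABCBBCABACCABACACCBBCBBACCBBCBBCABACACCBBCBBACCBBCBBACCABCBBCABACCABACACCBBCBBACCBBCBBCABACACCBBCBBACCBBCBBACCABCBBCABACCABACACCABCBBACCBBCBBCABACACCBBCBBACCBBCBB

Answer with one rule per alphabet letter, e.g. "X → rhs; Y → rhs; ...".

  step 3 ⇒ step 4: ACCABCBBCABACCABACACCBBCBBACCBBCBBCABACACCBBCBBACCBBCBBCABACACCABCBBACCBBCBB ⇒ CAB·AC·AC·CAB·CBB·AC·CBB·CBB·AC·CAB·CBB·CAB·AC·AC·CAB·CBB·CAB·AC·CAB·AC·AC·CBB·CBB·AC·CBB·CBB·CAB·AC·AC·CBB·CBB·AC·CBB·CBB·AC·CAB·CBB·CAB·AC·CAB·AC·AC·CBB·CBB·AC·CBB·CBB·CAB·AC·AC·CBB·CBB·AC·CBB·CBB·AC·CAB·CBB·CAB·AC·CAB·AC·AC·CAB·CBB·AC·CBB·CBB·CAB·AC·AC·CBB·CBB·AC·CBB·CBB
    A ↦ CAB
    B ↦ CBB
    C ↦ AC

A->CAB, B->CBB, C->AC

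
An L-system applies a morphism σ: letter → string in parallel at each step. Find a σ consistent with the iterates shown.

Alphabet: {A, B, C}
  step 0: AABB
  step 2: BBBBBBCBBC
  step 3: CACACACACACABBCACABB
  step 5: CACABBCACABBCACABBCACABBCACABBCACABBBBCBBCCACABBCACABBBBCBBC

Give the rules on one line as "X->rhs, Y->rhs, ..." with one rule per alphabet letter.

A->C, B->CA, C->BB

  step 2 ⇒ step 3: BBBBBBCBBC ⇒ CA·CA·CA·CA·CA·CA·BB·CA·CA·BB
    B ↦ CA
    C ↦ BB
    A ↦ C  (constrained at step 0)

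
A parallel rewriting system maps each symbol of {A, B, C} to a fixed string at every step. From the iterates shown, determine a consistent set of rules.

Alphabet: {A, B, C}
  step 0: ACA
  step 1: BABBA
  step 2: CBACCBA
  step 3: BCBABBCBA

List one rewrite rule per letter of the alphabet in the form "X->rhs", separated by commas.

A->BA, B->C, C->B

  step 2 ⇒ step 3: CBACCBA ⇒ B·C·BA·B·B·C·BA
    A ↦ BA
    B ↦ C
    C ↦ B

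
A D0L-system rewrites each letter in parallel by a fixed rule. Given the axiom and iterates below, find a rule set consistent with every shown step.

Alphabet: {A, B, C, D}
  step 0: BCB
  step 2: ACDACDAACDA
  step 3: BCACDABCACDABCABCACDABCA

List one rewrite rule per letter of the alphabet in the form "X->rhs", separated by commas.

A->BCA, B->DCD, C->CD, D->A

  step 2 ⇒ step 3: ACDACDAACDA ⇒ BCA·CD·A·BCA·CD·A·BCA·BCA·CD·A·BCA
    A ↦ BCA
    C ↦ CD
    D ↦ A
    B ↦ DCD  (constrained at step 0)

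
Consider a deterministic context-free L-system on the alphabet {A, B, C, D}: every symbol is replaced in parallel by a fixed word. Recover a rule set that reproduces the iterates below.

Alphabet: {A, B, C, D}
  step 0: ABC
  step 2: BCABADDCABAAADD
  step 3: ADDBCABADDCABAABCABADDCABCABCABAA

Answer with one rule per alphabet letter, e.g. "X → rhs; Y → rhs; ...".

  step 2 ⇒ step 3: BCABADDCABAAADD ⇒ ADD·B·CAB·ADD·CAB·A·A·B·CAB·ADD·CAB·CAB·CAB·A·A
    A ↦ CAB
    B ↦ ADD
    C ↦ B
    D ↦ A

A->CAB, B->ADD, C->B, D->A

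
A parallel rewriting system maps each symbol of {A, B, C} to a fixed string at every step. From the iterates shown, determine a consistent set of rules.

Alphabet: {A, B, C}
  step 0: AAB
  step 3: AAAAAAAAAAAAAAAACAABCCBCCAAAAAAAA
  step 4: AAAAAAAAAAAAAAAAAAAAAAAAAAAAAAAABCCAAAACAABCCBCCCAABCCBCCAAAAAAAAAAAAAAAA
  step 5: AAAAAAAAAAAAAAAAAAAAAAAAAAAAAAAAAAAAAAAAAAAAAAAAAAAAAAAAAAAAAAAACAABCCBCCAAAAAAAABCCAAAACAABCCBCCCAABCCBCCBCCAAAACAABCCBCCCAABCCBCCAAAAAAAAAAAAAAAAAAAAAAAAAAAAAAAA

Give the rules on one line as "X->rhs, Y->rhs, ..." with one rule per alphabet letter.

  step 4 ⇒ step 5: AAAAAAAAAAAAAAAAAAAAAAAAAAAAAAAABCCAAAACAABCCBCCCAABCCBCCAAAAAAAAAAAAAAAA ⇒ AA·AA·AA·AA·AA·AA·AA·AA·AA·AA·AA·AA·AA·AA·AA·AA·AA·AA·AA·AA·AA·AA·AA·AA·AA·AA·AA·AA·AA·AA·AA·AA·CAA·BCC·BCC·AA·AA·AA·AA·BCC·AA·AA·CAA·BCC·BCC·CAA·BCC·BCC·BCC·AA·AA·CAA·BCC·BCC·CAA·BCC·BCC·AA·AA·AA·AA·AA·AA·AA·AA·AA·AA·AA·AA·AA·AA·AA·AA
    A ↦ AA
    B ↦ CAA
    C ↦ BCC

A->AA, B->CAA, C->BCC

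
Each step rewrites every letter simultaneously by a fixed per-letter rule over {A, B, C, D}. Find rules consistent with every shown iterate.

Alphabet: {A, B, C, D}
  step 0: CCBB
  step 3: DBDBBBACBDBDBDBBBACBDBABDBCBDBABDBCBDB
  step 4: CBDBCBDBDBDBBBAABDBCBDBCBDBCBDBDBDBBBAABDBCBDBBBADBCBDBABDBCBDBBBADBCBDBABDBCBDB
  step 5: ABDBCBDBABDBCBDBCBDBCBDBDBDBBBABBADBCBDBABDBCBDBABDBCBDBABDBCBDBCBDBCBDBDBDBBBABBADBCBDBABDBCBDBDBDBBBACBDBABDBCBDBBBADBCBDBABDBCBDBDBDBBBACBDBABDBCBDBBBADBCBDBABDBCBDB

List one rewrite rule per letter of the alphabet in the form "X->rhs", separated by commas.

A->BBA, B->DB, C->AB, D->CB

  step 4 ⇒ step 5: CBDBCBDBDBDBBBAABDBCBDBCBDBCBDBDBDBBBAABDBCBDBBBADBCBDBABDBCBDBBBADBCBDBABDBCBDB ⇒ AB·DB·CB·DB·AB·DB·CB·DB·CB·DB·CB·DB·DB·DB·BBA·BBA·DB·CB·DB·AB·DB·CB·DB·AB·DB·CB·DB·AB·DB·CB·DB·CB·DB·CB·DB·DB·DB·BBA·BBA·DB·CB·DB·AB·DB·CB·DB·DB·DB·BBA·CB·DB·AB·DB·CB·DB·BBA·DB·CB·DB·AB·DB·CB·DB·DB·DB·BBA·CB·DB·AB·DB·CB·DB·BBA·DB·CB·DB·AB·DB·CB·DB
    A ↦ BBA
    B ↦ DB
    C ↦ AB
    D ↦ CB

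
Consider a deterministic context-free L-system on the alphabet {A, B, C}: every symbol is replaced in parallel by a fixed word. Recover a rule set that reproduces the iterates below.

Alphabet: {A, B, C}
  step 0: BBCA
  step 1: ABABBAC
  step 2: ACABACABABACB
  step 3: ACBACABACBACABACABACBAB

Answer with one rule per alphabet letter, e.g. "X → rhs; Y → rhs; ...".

A->AC, B->AB, C->B

  step 2 ⇒ step 3: ACABACABABACB ⇒ AC·B·AC·AB·AC·B·AC·AB·AC·AB·AC·B·AB
    A ↦ AC
    B ↦ AB
    C ↦ B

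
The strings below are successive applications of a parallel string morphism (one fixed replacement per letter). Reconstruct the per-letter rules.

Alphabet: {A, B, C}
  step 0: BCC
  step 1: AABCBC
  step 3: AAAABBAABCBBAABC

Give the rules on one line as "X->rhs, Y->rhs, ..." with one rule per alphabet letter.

A->B, B->AA, C->BC

  step 0 ⇒ step 1: BCC ⇒ AA·BC·BC
    B ↦ AA
    C ↦ BC
    A ↦ B  (constrained at step 1)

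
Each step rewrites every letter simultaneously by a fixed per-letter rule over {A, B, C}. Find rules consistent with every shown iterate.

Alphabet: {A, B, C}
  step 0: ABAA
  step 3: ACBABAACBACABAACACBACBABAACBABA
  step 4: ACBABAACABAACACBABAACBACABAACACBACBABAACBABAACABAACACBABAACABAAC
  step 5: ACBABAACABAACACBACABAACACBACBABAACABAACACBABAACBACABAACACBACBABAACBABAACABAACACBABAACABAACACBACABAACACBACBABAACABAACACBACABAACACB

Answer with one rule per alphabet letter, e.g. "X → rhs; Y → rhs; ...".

  step 4 ⇒ step 5: ACBABAACABAACACBABAACBACABAACACBACBABAACBABAACABAACACBABAACABAAC ⇒ AC·B·ABA·AC·ABA·AC·AC·B·AC·ABA·AC·AC·B·AC·B·ABA·AC·ABA·AC·AC·B·ABA·AC·B·AC·ABA·AC·AC·B·AC·B·ABA·AC·B·ABA·AC·ABA·AC·AC·B·ABA·AC·ABA·AC·AC·B·AC·ABA·AC·AC·B·AC·B·ABA·AC·ABA·AC·AC·B·AC·ABA·AC·AC·B
    A ↦ AC
    B ↦ ABA
    C ↦ B

A->AC, B->ABA, C->B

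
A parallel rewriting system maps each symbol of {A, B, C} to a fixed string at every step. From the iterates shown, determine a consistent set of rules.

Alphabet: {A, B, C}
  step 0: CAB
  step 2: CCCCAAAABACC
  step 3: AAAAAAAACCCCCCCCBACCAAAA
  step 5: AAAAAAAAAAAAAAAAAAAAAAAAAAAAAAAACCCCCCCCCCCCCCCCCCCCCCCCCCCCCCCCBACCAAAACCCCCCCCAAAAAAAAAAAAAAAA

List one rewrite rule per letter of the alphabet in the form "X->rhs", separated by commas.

  step 2 ⇒ step 3: CCCCAAAABACC ⇒ AA·AA·AA·AA·CC·CC·CC·CC·BA·CC·AA·AA
    A ↦ CC
    B ↦ BA
    C ↦ AA

A->CC, B->BA, C->AA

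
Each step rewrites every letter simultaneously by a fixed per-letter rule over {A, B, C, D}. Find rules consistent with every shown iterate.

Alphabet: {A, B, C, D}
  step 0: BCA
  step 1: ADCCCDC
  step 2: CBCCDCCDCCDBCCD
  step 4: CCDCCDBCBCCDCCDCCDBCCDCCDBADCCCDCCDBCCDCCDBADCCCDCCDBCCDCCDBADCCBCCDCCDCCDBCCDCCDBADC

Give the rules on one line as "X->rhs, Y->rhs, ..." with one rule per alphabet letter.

  step 1 ⇒ step 2: ADCCCDC ⇒ C·B·CCD·CCD·CCD·B·CCD
    A ↦ C
    C ↦ CCD
    D ↦ B
  step 0 ⇒ step 1: BCA ⇒ ADC·CCD·C
    B ↦ ADC

A->C, B->ADC, C->CCD, D->B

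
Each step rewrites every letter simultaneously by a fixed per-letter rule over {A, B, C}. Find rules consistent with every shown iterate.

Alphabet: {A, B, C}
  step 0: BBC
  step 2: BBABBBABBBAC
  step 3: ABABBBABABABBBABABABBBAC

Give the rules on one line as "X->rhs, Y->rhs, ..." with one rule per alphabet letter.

A->BB, B->AB, C->AC

  step 2 ⇒ step 3: BBABBBABBBAC ⇒ AB·AB·BB·AB·AB·AB·BB·AB·AB·AB·BB·AC
    A ↦ BB
    B ↦ AB
    C ↦ AC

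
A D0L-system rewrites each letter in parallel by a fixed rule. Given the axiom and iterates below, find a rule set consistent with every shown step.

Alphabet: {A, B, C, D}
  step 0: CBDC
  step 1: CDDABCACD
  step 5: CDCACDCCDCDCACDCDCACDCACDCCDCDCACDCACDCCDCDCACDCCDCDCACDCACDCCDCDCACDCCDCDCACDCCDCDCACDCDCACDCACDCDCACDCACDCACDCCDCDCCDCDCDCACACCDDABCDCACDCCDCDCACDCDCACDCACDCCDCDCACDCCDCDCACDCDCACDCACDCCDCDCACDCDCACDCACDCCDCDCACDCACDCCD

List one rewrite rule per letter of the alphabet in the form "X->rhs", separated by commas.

  step 0 ⇒ step 1: CBDC ⇒ CD·DAB·CA·CD
    B ↦ DAB
    C ↦ CD
    D ↦ CA
    A ↦ CCD  (constrained at step 1)

A->CCD, B->DAB, C->CD, D->CA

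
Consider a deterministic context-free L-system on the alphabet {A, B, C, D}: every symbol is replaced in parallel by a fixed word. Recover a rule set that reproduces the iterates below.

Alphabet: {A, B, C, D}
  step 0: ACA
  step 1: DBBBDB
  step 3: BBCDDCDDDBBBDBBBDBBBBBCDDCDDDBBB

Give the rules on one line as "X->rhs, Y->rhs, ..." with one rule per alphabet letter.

A->DB, B->AC, C->BB, D->CDD

  step 0 ⇒ step 1: ACA ⇒ DB·BB·DB
    A ↦ DB
    C ↦ BB
    B ↦ AC  (constrained at step 1)
    D ↦ CDD  (constrained at step 1)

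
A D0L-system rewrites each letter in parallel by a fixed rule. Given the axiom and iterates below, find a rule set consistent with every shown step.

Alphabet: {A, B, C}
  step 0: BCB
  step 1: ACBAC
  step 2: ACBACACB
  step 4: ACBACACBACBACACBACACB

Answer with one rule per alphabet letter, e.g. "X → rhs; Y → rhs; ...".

A->AC, B->AC, C->B

  step 1 ⇒ step 2: ACBAC ⇒ AC·B·AC·AC·B
    A ↦ AC
    B ↦ AC
    C ↦ B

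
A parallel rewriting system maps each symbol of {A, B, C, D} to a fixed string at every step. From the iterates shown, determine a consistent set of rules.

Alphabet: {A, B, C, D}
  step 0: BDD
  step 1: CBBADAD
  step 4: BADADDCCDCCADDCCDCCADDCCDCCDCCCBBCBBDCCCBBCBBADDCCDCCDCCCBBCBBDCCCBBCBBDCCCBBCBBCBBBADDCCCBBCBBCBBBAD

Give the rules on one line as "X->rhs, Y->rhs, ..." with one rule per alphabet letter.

A->B, B->CBB, C->DCC, D->AD

  step 0 ⇒ step 1: BDD ⇒ CBB·AD·AD
    B ↦ CBB
    D ↦ AD
    A ↦ B  (constrained at step 1)
    C ↦ DCC  (constrained at step 1)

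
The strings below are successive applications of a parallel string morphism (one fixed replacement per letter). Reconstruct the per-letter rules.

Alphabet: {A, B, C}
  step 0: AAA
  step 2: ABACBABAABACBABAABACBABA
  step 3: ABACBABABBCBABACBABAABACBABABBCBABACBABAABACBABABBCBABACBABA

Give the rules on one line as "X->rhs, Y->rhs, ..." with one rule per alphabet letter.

  step 2 ⇒ step 3: ABACBABAABACBABAABACBABA ⇒ ABA·CB·ABA·BB·CB·ABA·CB·ABA·ABA·CB·ABA·BB·CB·ABA·CB·ABA·ABA·CB·ABA·BB·CB·ABA·CB·ABA
    A ↦ ABA
    B ↦ CB
    C ↦ BB

A->ABA, B->CB, C->BB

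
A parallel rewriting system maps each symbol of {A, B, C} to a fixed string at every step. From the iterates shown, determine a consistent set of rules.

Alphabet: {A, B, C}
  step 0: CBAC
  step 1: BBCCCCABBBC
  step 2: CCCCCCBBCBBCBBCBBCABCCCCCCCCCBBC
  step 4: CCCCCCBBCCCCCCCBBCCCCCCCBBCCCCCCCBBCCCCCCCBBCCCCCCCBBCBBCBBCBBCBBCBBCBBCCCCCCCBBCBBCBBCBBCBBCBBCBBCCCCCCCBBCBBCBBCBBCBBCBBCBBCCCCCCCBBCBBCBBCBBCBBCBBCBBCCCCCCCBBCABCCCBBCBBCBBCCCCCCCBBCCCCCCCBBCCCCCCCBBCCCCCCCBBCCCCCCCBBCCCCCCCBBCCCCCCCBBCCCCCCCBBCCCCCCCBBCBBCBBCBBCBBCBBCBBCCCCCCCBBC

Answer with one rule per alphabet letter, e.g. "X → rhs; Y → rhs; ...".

A->AB, B->CCC, C->BBC

  step 1 ⇒ step 2: BBCCCCABBBC ⇒ CCC·CCC·BBC·BBC·BBC·BBC·AB·CCC·CCC·CCC·BBC
    A ↦ AB
    B ↦ CCC
    C ↦ BBC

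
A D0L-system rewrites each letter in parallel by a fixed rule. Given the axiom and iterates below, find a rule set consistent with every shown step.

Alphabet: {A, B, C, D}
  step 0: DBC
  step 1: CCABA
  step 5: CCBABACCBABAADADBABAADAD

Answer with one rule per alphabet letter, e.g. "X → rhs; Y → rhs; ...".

A->D, B->A, C->BA, D->CC

  step 0 ⇒ step 1: DBC ⇒ CC·A·BA
    B ↦ A
    C ↦ BA
    D ↦ CC
    A ↦ D  (constrained at step 1)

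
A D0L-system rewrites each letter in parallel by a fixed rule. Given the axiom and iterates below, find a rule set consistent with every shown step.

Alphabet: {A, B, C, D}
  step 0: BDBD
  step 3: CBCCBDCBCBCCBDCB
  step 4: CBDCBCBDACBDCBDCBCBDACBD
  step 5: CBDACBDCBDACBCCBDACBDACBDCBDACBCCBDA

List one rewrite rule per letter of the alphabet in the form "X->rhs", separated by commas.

  step 4 ⇒ step 5: CBDCBCBDACBDCBDCBCBDACBD ⇒ CB·D·A·CB·D·CB·D·A·CBC·CB·D·A·CB·D·A·CB·D·CB·D·A·CBC·CB·D·A
    A ↦ CBC
    B ↦ D
    C ↦ CB
    D ↦ A

A->CBC, B->D, C->CB, D->A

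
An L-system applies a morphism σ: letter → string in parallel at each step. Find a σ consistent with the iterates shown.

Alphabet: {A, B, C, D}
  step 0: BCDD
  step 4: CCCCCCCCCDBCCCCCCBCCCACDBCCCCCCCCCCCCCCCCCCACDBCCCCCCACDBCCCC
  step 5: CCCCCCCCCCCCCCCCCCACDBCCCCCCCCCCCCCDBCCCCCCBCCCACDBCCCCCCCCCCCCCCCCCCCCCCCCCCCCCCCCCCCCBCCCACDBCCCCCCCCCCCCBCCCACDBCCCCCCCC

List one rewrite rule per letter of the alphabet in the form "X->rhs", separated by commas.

  step 4 ⇒ step 5: CCCCCCCCCDBCCCCCCBCCCACDBCCCCCCCCCCCCCCCCCCACDBCCCCCCACDBCCCC ⇒ CC·CC·CC·CC·CC·CC·CC·CC·CC·A·CDB·CC·CC·CC·CC·CC·CC·CDB·CC·CC·CC·BC·CC·A·CDB·CC·CC·CC·CC·CC·CC·CC·CC·CC·CC·CC·CC·CC·CC·CC·CC·CC·CC·BC·CC·A·CDB·CC·CC·CC·CC·CC·CC·BC·CC·A·CDB·CC·CC·CC·CC
    A ↦ BC
    B ↦ CDB
    C ↦ CC
    D ↦ A

A->BC, B->CDB, C->CC, D->A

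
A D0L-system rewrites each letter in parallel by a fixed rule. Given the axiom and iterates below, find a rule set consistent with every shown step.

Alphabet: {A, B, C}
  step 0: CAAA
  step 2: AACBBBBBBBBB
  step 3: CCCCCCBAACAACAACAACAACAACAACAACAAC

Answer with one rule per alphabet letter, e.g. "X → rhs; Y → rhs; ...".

  step 2 ⇒ step 3: AACBBBBBBBBB ⇒ CCC·CCC·B·AAC·AAC·AAC·AAC·AAC·AAC·AAC·AAC·AAC
    A ↦ CCC
    B ↦ AAC
    C ↦ B

A->CCC, B->AAC, C->B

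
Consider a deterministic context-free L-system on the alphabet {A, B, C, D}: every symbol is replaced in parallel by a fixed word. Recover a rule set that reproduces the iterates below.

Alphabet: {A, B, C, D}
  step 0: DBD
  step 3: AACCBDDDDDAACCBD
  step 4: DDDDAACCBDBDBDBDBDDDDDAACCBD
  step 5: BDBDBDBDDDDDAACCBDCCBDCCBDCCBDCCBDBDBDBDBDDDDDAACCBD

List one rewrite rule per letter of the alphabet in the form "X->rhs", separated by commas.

  step 4 ⇒ step 5: DDDDAACCBDBDBDBDBDDDDDAACCBD ⇒ BD·BD·BD·BD·DD·DD·A·A·CC·BD·CC·BD·CC·BD·CC·BD·CC·BD·BD·BD·BD·BD·DD·DD·A·A·CC·BD
    A ↦ DD
    B ↦ CC
    C ↦ A
    D ↦ BD

A->DD, B->CC, C->A, D->BD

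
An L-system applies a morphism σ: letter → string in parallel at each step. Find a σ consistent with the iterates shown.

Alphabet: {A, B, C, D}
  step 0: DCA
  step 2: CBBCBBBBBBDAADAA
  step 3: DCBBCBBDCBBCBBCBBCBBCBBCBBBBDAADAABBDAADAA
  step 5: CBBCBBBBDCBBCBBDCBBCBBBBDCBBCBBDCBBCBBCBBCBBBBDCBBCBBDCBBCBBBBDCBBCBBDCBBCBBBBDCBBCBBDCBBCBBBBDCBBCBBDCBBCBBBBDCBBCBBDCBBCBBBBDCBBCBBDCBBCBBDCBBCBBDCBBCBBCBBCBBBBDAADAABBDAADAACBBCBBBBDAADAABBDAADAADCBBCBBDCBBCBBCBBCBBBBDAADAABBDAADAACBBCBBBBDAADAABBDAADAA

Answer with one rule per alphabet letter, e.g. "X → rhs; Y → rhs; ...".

A->DAA, B->CBB, C->D, D->BB

  step 2 ⇒ step 3: CBBCBBBBBBDAADAA ⇒ D·CBB·CBB·D·CBB·CBB·CBB·CBB·CBB·CBB·BB·DAA·DAA·BB·DAA·DAA
    A ↦ DAA
    B ↦ CBB
    C ↦ D
    D ↦ BB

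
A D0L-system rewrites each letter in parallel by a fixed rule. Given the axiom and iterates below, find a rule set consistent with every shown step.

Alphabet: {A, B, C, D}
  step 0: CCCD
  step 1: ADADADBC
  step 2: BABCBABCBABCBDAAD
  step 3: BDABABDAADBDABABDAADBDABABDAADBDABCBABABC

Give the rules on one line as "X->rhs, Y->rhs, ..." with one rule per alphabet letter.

A->BA, B->BDA, C->AD, D->BC

  step 2 ⇒ step 3: BABCBABCBABCBDAAD ⇒ BDA·BA·BDA·AD·BDA·BA·BDA·AD·BDA·BA·BDA·AD·BDA·BC·BA·BA·BC
    A ↦ BA
    B ↦ BDA
    C ↦ AD
    D ↦ BC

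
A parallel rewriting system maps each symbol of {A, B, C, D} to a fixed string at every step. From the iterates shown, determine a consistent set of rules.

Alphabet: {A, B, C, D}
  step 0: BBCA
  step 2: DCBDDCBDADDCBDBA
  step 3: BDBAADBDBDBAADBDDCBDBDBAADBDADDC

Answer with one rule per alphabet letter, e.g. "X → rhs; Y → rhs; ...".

  step 2 ⇒ step 3: DCBDDCBDADDCBDBA ⇒ BD·BA·AD·BD·BD·BA·AD·BD·DC·BD·BD·BA·AD·BD·AD·DC
    A ↦ DC
    B ↦ AD
    C ↦ BA
    D ↦ BD

A->DC, B->AD, C->BA, D->BD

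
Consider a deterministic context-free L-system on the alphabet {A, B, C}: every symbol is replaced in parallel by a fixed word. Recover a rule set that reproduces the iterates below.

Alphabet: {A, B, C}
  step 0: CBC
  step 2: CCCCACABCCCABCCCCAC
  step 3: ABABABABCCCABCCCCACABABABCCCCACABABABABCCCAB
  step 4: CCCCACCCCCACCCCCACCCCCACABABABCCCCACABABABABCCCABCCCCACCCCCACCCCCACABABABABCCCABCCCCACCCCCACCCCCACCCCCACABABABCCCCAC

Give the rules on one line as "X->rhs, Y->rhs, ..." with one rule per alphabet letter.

A->CCC, B->CAC, C->AB

  step 3 ⇒ step 4: ABABABABCCCABCCCCACABABABCCCCACABABABABCCCAB ⇒ CCC·CAC·CCC·CAC·CCC·CAC·CCC·CAC·AB·AB·AB·CCC·CAC·AB·AB·AB·AB·CCC·AB·CCC·CAC·CCC·CAC·CCC·CAC·AB·AB·AB·AB·CCC·AB·CCC·CAC·CCC·CAC·CCC·CAC·CCC·CAC·AB·AB·AB·CCC·CAC
    A ↦ CCC
    B ↦ CAC
    C ↦ AB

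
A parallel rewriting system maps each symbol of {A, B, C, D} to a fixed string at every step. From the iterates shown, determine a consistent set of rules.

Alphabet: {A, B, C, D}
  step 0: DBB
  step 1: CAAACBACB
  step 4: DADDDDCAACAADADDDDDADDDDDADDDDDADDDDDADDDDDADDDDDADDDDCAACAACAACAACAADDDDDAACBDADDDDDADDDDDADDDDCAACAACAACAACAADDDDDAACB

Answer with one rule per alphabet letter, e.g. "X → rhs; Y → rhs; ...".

  step 0 ⇒ step 1: DBB ⇒ CAA·ACB·ACB
    B ↦ ACB
    D ↦ CAA
    A ↦ DD  (constrained at step 1)
    C ↦ DA  (constrained at step 1)

A->DD, B->ACB, C->DA, D->CAA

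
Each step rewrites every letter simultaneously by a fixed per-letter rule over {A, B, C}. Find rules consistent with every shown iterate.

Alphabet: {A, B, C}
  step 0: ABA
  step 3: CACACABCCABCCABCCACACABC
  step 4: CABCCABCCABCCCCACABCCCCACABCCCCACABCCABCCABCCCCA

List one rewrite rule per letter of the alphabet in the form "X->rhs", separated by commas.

A->BC, B->CC, C->CA

  step 3 ⇒ step 4: CACACABCCABCCABCCACACABC ⇒ CA·BC·CA·BC·CA·BC·CC·CA·CA·BC·CC·CA·CA·BC·CC·CA·CA·BC·CA·BC·CA·BC·CC·CA
    A ↦ BC
    B ↦ CC
    C ↦ CA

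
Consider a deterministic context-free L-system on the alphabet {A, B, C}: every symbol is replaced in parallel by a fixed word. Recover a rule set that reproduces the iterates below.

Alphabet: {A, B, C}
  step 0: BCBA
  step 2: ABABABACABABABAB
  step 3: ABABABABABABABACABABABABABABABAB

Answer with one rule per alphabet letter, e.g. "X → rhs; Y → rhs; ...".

A->AB, B->AB, C->AC

  step 2 ⇒ step 3: ABABABACABABABAB ⇒ AB·AB·AB·AB·AB·AB·AB·AC·AB·AB·AB·AB·AB·AB·AB·AB
    A ↦ AB
    B ↦ AB
    C ↦ AC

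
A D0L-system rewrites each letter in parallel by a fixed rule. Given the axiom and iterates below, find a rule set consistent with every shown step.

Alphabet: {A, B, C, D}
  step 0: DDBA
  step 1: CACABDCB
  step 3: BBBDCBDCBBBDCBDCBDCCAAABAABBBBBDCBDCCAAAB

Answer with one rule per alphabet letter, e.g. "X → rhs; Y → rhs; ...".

A->B, B->BDC, C->AAB, D->CA

  step 0 ⇒ step 1: DDBA ⇒ CA·CA·BDC·B
    A ↦ B
    B ↦ BDC
    D ↦ CA
    C ↦ AAB  (constrained at step 1)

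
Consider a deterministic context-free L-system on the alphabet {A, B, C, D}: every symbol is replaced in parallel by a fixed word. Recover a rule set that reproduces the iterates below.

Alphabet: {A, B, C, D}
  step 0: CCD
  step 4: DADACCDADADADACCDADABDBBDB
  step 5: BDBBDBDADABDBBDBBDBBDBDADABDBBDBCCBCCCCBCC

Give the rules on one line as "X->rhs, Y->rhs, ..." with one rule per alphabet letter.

  step 4 ⇒ step 5: DADACCDADADADACCDADABDBBDB ⇒ B·DB·B·DB·DA·DA·B·DB·B·DB·B·DB·B·DB·DA·DA·B·DB·B·DB·CC·B·CC·CC·B·CC
    A ↦ DB
    B ↦ CC
    C ↦ DA
    D ↦ B

A->DB, B->CC, C->DA, D->B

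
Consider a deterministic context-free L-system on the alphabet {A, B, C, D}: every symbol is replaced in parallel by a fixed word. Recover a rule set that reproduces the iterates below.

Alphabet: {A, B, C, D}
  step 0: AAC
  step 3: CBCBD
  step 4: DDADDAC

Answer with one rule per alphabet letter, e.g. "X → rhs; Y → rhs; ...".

A->B, B->DA, C->D, D->C

  step 3 ⇒ step 4: CBCBD ⇒ D·DA·D·DA·C
    B ↦ DA
    C ↦ D
    D ↦ C
    A ↦ B  (constrained at step 0)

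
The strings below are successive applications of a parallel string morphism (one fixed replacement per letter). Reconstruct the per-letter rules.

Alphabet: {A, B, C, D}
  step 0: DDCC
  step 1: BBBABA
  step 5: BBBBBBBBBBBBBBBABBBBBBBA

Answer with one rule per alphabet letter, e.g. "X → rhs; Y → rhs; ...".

  step 0 ⇒ step 1: DDCC ⇒ B·B·BA·BA
    C ↦ BA
    D ↦ B
    A ↦ C  (constrained at step 1)
    B ↦ DD  (constrained at step 1)

A->C, B->DD, C->BA, D->B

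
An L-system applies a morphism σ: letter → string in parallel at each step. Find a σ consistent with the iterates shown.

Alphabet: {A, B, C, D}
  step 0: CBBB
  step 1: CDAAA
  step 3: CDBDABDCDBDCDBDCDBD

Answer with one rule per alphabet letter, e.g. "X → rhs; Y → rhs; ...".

  step 0 ⇒ step 1: CBBB ⇒ CD·A·A·A
    B ↦ A
    C ↦ CD
    A ↦ CD  (constrained at step 1)
    D ↦ BD  (constrained at step 1)

A->CD, B->A, C->CD, D->BD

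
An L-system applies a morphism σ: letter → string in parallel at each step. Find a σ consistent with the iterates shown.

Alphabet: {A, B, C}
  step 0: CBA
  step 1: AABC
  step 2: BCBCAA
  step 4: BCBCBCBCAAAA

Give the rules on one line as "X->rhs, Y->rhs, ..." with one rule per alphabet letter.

A->BC, B->A, C->A

  step 1 ⇒ step 2: AABC ⇒ BC·BC·A·A
    A ↦ BC
    B ↦ A
    C ↦ A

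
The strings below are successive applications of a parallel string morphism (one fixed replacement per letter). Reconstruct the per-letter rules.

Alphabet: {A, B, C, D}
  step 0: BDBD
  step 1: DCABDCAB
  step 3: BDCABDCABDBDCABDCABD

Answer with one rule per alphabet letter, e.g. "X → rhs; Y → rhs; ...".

A->B, B->DC, C->D, D->AB

  step 0 ⇒ step 1: BDBD ⇒ DC·AB·DC·AB
    B ↦ DC
    D ↦ AB
    A ↦ B  (constrained at step 1)
    C ↦ D  (constrained at step 1)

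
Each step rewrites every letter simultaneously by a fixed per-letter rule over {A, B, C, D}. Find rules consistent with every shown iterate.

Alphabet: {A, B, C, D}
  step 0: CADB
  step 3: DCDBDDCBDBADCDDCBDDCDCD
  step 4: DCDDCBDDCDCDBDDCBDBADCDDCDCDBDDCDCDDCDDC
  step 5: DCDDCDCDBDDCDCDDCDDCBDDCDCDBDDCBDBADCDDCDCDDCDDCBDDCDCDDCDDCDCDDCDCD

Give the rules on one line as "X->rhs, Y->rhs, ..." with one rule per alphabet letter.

A->BA, B->BD, C->D, D->DC

  step 4 ⇒ step 5: DCDDCBDDCDCDBDDCBDBADCDDCDCDBDDCDCDDCDDC ⇒ DC·D·DC·DC·D·BD·DC·DC·D·DC·D·DC·BD·DC·DC·D·BD·DC·BD·BA·DC·D·DC·DC·D·DC·D·DC·BD·DC·DC·D·DC·D·DC·DC·D·DC·DC·D
    A ↦ BA
    B ↦ BD
    C ↦ D
    D ↦ DC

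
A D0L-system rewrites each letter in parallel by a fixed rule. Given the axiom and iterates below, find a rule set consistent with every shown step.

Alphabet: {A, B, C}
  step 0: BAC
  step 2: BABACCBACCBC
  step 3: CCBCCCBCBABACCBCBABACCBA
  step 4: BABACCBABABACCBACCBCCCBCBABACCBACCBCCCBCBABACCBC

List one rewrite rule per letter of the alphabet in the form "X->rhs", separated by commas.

  step 3 ⇒ step 4: CCBCCCBCBABACCBCBABACCBA ⇒ BA·BA·CC·BA·BA·BA·CC·BA·CC·BC·CC·BC·BA·BA·CC·BA·CC·BC·CC·BC·BA·BA·CC·BC
    A ↦ BC
    B ↦ CC
    C ↦ BA

A->BC, B->CC, C->BA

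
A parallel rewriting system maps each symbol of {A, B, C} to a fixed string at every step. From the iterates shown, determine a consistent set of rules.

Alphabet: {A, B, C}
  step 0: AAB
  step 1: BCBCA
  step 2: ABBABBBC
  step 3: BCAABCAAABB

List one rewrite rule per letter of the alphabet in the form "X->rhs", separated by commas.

  step 2 ⇒ step 3: ABBABBBC ⇒ BC·A·A·BC·A·A·A·BB
    A ↦ BC
    B ↦ A
    C ↦ BB

A->BC, B->A, C->BB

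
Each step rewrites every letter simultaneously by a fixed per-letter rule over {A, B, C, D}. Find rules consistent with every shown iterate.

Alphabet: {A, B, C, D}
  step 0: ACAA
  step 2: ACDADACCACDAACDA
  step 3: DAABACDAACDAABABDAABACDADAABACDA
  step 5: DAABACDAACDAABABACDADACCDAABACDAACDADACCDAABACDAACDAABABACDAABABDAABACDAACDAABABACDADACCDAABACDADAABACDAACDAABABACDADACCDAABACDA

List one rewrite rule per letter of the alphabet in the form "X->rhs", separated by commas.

A->DA, B->CC, C->AB, D->AC

  step 2 ⇒ step 3: ACDADACCACDAACDA ⇒ DA·AB·AC·DA·AC·DA·AB·AB·DA·AB·AC·DA·DA·AB·AC·DA
    A ↦ DA
    C ↦ AB
    D ↦ AC
    B ↦ CC  (constrained at step 3)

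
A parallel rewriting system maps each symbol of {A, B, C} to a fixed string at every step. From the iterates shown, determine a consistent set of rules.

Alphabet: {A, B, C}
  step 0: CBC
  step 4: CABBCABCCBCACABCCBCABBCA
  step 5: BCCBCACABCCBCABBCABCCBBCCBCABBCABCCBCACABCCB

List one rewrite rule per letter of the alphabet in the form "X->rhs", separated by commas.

  step 4 ⇒ step 5: CABBCABCCBCACABCCBCABBCA ⇒ B·CCB·CA·CA·B·CCB·CA·B·B·CA·B·CCB·B·CCB·CA·B·B·CA·B·CCB·CA·CA·B·CCB
    A ↦ CCB
    B ↦ CA
    C ↦ B

A->CCB, B->CA, C->B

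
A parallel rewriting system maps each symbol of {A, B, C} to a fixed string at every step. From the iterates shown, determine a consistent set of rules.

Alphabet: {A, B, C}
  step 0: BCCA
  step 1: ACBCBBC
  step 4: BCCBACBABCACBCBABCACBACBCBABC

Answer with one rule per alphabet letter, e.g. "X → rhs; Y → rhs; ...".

A->BC, B->A, C->CB

  step 0 ⇒ step 1: BCCA ⇒ A·CB·CB·BC
    A ↦ BC
    B ↦ A
    C ↦ CB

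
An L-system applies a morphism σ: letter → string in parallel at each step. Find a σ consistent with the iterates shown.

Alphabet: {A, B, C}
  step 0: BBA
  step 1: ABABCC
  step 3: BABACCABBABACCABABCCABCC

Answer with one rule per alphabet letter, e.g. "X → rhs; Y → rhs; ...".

A->CC, B->AB, C->BA

  step 0 ⇒ step 1: BBA ⇒ AB·AB·CC
    A ↦ CC
    B ↦ AB
    C ↦ BA  (constrained at step 1)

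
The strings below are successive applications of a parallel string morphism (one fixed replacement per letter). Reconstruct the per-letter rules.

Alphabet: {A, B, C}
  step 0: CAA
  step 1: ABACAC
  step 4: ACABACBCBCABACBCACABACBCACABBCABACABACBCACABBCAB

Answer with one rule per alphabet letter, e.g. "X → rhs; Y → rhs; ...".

A->AC, B->BC, C->AB

  step 0 ⇒ step 1: CAA ⇒ AB·AC·AC
    A ↦ AC
    C ↦ AB
    B ↦ BC  (constrained at step 1)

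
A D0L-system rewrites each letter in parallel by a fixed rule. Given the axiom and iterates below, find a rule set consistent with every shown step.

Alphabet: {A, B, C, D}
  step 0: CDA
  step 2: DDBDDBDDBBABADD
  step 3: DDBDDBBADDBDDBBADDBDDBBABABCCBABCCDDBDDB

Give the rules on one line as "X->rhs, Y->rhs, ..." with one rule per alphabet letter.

A->BCC, B->BA, C->D, D->DDB

  step 2 ⇒ step 3: DDBDDBDDBBABADD ⇒ DDB·DDB·BA·DDB·DDB·BA·DDB·DDB·BA·BA·BCC·BA·BCC·DDB·DDB
    A ↦ BCC
    B ↦ BA
    D ↦ DDB
    C ↦ D  (constrained at step 0)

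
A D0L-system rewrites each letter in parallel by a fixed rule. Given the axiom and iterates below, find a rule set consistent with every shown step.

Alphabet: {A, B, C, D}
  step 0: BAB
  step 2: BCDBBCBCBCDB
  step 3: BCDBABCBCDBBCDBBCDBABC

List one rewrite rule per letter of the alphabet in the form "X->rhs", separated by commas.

  step 2 ⇒ step 3: BCDBBCBCBCDB ⇒ BC·DB·A·BC·BC·DB·BC·DB·BC·DB·A·BC
    B ↦ BC
    C ↦ DB
    D ↦ A
    A ↦ BB  (constrained at step 0)

A->BB, B->BC, C->DB, D->A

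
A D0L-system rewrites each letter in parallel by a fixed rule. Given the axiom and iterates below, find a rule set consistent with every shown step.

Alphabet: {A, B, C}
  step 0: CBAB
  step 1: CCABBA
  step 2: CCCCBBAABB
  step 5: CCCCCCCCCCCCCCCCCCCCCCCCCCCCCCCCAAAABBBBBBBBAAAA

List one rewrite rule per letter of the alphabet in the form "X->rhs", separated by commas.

A->BB, B->A, C->CC

  step 1 ⇒ step 2: CCABBA ⇒ CC·CC·BB·A·A·BB
    A ↦ BB
    B ↦ A
    C ↦ CC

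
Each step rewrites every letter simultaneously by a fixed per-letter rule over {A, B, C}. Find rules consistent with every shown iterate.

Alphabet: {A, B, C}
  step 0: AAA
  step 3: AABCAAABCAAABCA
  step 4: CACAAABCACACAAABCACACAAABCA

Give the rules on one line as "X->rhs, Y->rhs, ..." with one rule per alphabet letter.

  step 3 ⇒ step 4: AABCAAABCAAABCA ⇒ CA·CA·AA·B·CA·CA·CA·AA·B·CA·CA·CA·AA·B·CA
    A ↦ CA
    B ↦ AA
    C ↦ B

A->CA, B->AA, C->B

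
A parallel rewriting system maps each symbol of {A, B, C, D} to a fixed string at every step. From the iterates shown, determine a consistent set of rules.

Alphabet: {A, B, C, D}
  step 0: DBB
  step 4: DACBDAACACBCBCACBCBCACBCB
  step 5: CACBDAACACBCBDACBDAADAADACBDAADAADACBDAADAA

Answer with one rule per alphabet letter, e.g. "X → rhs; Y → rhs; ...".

  step 4 ⇒ step 5: DACBDAACACBCBCACBCBCACBCB ⇒ CA·CB·DA·A·CA·CB·CB·DA·CB·DA·A·DA·A·DA·CB·DA·A·DA·A·DA·CB·DA·A·DA·A
    A ↦ CB
    B ↦ A
    C ↦ DA
    D ↦ CA

A->CB, B->A, C->DA, D->CA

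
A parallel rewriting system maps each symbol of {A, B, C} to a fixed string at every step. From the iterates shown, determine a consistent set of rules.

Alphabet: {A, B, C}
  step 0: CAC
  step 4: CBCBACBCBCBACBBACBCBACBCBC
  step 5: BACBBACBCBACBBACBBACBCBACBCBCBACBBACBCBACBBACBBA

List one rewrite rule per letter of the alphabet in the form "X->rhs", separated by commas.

A->C, B->CB, C->BA

  step 4 ⇒ step 5: CBCBACBCBCBACBBACBCBACBCBC ⇒ BA·CB·BA·CB·C·BA·CB·BA·CB·BA·CB·C·BA·CB·CB·C·BA·CB·BA·CB·C·BA·CB·BA·CB·BA
    A ↦ C
    B ↦ CB
    C ↦ BA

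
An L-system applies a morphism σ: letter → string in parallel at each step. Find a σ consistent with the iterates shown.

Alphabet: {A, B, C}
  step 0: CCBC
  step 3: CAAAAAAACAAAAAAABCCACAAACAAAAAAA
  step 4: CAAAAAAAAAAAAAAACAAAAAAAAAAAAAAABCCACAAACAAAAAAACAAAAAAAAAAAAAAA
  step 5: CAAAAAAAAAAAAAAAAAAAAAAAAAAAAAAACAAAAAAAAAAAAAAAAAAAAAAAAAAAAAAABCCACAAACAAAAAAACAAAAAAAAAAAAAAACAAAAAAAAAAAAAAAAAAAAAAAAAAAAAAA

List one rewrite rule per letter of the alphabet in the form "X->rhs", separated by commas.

  step 4 ⇒ step 5: CAAAAAAAAAAAAAAACAAAAAAAAAAAAAAABCCACAAACAAAAAAACAAAAAAAAAAAAAAA ⇒ CA·AA·AA·AA·AA·AA·AA·AA·AA·AA·AA·AA·AA·AA·AA·AA·CA·AA·AA·AA·AA·AA·AA·AA·AA·AA·AA·AA·AA·AA·AA·AA·BC·CA·CA·AA·CA·AA·AA·AA·CA·AA·AA·AA·AA·AA·AA·AA·CA·AA·AA·AA·AA·AA·AA·AA·AA·AA·AA·AA·AA·AA·AA·AA
    A ↦ AA
    B ↦ BC
    C ↦ CA

A->AA, B->BC, C->CA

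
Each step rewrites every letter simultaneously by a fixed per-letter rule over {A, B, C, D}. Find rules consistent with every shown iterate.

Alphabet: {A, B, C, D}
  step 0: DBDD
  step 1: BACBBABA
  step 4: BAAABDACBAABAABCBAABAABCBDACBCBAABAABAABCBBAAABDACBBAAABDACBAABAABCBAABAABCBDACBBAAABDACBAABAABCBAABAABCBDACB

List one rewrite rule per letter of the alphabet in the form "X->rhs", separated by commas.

A->AAB, B->CB, C->DA, D->BA

  step 0 ⇒ step 1: DBDD ⇒ BA·CB·BA·BA
    B ↦ CB
    D ↦ BA
    A ↦ AAB  (constrained at step 1)
    C ↦ DA  (constrained at step 1)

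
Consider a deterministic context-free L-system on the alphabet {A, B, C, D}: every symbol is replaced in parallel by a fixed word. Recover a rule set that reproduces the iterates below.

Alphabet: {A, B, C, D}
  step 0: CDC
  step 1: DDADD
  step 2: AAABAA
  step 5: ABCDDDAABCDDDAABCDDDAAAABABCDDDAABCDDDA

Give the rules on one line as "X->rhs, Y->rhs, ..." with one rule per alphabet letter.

  step 1 ⇒ step 2: DDADD ⇒ A·A·AB·A·A
    A ↦ AB
    D ↦ A
    B ↦ CD  (constrained at step 2)
  step 0 ⇒ step 1: CDC ⇒ DD·A·DD
    C ↦ DD

A->AB, B->CD, C->DD, D->A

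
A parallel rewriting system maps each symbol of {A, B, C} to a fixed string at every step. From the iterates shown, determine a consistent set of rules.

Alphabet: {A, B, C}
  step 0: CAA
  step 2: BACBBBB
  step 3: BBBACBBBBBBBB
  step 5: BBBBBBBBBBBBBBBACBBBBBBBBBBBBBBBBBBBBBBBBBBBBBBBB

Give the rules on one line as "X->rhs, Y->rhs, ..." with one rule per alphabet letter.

  step 2 ⇒ step 3: BACBBBB ⇒ BB·B·AC·BB·BB·BB·BB
    A ↦ B
    B ↦ BB
    C ↦ AC

A->B, B->BB, C->AC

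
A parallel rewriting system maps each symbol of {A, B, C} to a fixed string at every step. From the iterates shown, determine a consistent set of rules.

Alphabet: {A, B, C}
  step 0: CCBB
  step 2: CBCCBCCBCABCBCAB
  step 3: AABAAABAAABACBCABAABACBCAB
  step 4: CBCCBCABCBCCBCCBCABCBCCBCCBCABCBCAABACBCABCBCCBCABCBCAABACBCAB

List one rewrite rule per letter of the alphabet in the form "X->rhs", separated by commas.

A->CBC, B->AB, C->A

  step 3 ⇒ step 4: AABAAABAAABACBCABAABACBCAB ⇒ CBC·CBC·AB·CBC·CBC·CBC·AB·CBC·CBC·CBC·AB·CBC·A·AB·A·CBC·AB·CBC·CBC·AB·CBC·A·AB·A·CBC·AB
    A ↦ CBC
    B ↦ AB
    C ↦ A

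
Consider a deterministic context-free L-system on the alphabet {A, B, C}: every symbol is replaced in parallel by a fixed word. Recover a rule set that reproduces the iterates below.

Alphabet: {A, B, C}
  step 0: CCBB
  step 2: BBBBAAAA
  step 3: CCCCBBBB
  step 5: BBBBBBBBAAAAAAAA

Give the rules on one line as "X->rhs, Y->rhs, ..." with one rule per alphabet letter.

  step 2 ⇒ step 3: BBBBAAAA ⇒ C·C·C·C·B·B·B·B
    A ↦ B
    B ↦ C
    C ↦ AA  (constrained at step 0)

A->B, B->C, C->AA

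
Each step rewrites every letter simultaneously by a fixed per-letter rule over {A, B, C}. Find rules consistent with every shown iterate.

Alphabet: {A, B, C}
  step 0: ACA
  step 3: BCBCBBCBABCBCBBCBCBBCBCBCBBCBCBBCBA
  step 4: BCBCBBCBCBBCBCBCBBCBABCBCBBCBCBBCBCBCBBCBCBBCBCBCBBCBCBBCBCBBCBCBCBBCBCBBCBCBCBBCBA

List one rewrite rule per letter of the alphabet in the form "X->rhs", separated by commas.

A->BA, B->BC, C->BCB

  step 3 ⇒ step 4: BCBCBBCBABCBCBBCBCBBCBCBCBBCBCBBCBA ⇒ BC·BCB·BC·BCB·BC·BC·BCB·BC·BA·BC·BCB·BC·BCB·BC·BC·BCB·BC·BCB·BC·BC·BCB·BC·BCB·BC·BCB·BC·BC·BCB·BC·BCB·BC·BC·BCB·BC·BA
    A ↦ BA
    B ↦ BC
    C ↦ BCB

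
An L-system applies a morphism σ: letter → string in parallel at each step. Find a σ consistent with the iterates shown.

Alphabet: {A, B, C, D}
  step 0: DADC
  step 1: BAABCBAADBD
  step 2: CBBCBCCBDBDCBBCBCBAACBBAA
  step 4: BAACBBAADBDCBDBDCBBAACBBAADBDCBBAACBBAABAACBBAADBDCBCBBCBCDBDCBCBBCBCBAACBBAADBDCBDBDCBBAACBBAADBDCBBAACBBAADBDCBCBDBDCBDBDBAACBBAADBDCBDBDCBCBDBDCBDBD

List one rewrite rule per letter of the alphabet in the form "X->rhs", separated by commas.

A->BC, B->CB, C->DBD, D->BAA

  step 1 ⇒ step 2: BAABCBAADBD ⇒ CB·BC·BC·CB·DBD·CB·BC·BC·BAA·CB·BAA
    A ↦ BC
    B ↦ CB
    C ↦ DBD
    D ↦ BAA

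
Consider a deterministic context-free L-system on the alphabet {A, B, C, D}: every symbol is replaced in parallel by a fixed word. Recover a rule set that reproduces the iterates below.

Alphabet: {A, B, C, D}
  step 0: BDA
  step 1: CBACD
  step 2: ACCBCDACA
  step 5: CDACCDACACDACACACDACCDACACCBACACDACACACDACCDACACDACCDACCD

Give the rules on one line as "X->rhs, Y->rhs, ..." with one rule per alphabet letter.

  step 1 ⇒ step 2: CBACD ⇒ AC·CB·CD·AC·A
    A ↦ CD
    B ↦ CB
    C ↦ AC
    D ↦ A

A->CD, B->CB, C->AC, D->A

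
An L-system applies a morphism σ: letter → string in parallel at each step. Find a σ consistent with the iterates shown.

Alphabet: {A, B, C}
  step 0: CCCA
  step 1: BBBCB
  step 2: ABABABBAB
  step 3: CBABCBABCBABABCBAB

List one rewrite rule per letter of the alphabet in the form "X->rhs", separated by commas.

A->CB, B->AB, C->B

  step 2 ⇒ step 3: ABABABBAB ⇒ CB·AB·CB·AB·CB·AB·AB·CB·AB
    A ↦ CB
    B ↦ AB
  step 0 ⇒ step 1: CCCA ⇒ B·B·B·CB
    C ↦ B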